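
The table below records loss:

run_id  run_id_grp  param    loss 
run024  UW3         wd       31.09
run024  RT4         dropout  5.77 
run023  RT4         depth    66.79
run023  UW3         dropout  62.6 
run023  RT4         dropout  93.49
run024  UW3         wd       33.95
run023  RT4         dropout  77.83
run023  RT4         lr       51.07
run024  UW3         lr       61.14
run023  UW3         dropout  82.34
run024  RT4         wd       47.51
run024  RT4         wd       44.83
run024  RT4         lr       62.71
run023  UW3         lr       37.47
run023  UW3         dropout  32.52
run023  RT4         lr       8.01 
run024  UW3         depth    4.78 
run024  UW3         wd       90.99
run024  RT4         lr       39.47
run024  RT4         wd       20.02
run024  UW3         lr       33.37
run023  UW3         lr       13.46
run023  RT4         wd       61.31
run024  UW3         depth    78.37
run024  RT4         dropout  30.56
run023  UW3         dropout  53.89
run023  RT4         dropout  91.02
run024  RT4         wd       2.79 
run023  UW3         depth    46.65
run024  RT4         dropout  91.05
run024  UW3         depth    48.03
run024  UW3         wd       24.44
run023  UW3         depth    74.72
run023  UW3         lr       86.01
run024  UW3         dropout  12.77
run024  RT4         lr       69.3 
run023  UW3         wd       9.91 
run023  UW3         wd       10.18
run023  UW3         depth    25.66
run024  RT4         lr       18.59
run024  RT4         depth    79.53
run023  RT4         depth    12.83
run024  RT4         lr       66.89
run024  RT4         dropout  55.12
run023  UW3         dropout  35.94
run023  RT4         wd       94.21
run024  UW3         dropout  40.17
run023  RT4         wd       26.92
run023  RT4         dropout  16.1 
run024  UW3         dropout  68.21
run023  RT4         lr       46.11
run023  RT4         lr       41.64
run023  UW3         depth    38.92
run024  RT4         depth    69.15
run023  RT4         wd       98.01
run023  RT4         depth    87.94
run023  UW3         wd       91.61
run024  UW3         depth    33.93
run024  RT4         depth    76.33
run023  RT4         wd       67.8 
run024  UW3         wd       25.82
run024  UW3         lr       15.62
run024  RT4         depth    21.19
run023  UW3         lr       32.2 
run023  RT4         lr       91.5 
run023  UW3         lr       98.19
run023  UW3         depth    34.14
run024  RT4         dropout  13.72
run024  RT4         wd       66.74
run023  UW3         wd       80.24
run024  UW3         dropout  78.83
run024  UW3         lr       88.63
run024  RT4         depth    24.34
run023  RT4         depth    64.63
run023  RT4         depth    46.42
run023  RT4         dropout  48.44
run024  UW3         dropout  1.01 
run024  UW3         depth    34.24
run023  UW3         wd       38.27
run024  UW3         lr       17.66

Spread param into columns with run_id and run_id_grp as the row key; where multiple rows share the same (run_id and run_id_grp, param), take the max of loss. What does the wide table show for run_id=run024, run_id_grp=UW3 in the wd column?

Rows with run_id=run024, run_id_grp=UW3 and param=wd: loss values are 31.09, 33.95, 90.99, 24.44, 25.82.
max(31.09, 33.95, 90.99, 24.44, 25.82) = 90.99.

90.99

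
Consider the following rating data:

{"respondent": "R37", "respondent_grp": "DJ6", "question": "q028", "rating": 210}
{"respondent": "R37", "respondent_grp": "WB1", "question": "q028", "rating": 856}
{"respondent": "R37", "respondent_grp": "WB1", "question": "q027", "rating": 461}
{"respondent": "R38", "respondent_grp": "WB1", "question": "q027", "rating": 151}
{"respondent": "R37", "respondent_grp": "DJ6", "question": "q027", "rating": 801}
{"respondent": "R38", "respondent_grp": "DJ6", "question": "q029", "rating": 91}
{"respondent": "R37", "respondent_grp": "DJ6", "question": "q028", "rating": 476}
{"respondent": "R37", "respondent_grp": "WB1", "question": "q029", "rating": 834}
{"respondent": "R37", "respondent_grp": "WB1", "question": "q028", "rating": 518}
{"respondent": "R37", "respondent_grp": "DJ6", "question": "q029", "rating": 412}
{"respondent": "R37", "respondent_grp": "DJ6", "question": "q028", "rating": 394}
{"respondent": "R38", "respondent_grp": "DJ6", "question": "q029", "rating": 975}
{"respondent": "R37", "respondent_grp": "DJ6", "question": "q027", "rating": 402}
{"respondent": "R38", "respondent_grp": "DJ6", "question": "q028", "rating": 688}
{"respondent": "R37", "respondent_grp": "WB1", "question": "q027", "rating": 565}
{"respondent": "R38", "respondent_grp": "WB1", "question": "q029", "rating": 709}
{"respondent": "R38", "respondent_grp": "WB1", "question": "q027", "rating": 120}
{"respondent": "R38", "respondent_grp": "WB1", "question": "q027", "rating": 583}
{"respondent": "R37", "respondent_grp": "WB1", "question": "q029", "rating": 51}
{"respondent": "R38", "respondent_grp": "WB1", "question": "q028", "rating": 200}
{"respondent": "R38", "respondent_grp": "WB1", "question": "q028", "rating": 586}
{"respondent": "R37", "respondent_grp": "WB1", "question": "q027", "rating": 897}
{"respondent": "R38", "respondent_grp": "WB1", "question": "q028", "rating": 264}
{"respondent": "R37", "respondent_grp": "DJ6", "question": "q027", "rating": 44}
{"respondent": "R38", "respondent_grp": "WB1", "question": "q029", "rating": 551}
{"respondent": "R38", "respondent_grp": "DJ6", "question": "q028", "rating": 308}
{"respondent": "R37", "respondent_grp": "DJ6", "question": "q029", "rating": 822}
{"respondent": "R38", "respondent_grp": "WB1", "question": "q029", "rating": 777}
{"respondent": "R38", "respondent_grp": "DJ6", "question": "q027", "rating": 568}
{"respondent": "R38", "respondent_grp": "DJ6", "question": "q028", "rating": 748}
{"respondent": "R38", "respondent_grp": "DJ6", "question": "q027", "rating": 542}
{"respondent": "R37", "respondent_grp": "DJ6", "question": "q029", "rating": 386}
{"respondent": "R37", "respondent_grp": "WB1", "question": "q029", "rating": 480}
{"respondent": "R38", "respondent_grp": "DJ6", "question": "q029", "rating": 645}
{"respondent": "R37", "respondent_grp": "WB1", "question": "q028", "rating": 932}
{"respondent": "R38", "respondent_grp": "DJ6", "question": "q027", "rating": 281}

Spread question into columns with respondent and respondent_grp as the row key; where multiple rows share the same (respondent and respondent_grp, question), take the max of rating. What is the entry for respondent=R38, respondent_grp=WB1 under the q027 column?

Rows with respondent=R38, respondent_grp=WB1 and question=q027: rating values are 151, 120, 583.
max(151, 120, 583) = 583.

583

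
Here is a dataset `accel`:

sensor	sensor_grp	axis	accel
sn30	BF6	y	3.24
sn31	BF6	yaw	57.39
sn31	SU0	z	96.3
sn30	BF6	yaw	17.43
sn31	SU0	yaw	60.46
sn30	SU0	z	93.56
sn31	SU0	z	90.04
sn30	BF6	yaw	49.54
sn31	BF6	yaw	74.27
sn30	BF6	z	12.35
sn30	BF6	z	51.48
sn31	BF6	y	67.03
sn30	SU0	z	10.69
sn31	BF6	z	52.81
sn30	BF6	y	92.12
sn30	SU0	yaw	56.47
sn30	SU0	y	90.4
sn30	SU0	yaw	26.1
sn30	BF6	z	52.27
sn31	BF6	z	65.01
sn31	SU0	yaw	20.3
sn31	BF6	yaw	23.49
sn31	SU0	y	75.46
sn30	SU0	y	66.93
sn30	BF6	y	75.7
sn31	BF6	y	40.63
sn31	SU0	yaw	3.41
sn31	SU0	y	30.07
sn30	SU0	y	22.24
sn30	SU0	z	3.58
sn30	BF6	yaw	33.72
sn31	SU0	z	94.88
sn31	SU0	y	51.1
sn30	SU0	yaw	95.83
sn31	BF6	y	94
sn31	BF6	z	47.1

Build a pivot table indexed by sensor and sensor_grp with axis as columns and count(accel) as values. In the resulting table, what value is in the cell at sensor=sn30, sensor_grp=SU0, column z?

Rows with sensor=sn30, sensor_grp=SU0 and axis=z: accel values are 93.56, 10.69, 3.58.
3 rows match — count = 3.

3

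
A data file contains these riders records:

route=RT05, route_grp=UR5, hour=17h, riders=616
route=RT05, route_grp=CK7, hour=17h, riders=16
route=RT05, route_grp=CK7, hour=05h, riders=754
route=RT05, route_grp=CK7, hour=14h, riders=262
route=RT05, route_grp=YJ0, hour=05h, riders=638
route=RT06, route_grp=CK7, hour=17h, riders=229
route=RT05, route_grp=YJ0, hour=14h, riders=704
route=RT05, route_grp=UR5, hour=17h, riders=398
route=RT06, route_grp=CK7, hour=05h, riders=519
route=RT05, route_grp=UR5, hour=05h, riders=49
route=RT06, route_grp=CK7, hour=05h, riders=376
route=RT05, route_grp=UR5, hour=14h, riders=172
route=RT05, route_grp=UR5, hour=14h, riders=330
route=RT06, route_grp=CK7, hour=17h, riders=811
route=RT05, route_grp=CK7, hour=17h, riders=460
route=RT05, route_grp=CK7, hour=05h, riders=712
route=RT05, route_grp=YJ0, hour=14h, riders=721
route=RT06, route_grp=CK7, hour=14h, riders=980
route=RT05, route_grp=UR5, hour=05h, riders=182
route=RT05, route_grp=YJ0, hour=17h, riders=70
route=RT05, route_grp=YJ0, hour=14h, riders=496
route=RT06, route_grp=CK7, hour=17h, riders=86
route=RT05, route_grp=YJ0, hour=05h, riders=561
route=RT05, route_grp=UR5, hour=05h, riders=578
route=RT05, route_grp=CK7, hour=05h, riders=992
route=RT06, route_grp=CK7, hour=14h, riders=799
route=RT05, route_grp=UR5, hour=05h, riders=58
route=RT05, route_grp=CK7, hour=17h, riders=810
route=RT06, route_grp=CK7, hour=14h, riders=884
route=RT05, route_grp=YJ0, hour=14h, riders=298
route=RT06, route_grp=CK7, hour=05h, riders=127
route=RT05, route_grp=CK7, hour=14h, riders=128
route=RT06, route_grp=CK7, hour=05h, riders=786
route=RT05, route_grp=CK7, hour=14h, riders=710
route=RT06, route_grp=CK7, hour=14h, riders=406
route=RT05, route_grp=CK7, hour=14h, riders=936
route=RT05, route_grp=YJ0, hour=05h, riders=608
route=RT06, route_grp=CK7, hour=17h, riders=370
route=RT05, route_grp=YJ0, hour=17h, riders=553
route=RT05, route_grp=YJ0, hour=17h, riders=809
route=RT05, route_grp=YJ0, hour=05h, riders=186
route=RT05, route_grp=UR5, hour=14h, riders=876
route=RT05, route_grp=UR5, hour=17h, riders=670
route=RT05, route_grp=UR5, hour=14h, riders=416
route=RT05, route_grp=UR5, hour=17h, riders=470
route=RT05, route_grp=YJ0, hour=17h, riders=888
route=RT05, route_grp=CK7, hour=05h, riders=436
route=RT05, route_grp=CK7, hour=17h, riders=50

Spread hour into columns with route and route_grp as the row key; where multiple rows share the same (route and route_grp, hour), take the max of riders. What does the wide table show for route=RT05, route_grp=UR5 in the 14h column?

Rows with route=RT05, route_grp=UR5 and hour=14h: riders values are 172, 330, 876, 416.
max(172, 330, 876, 416) = 876.

876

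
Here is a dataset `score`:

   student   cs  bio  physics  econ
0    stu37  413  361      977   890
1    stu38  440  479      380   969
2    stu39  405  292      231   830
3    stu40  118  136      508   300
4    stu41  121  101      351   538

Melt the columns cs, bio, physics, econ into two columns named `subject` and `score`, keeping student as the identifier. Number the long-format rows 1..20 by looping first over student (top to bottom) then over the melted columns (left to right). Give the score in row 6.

20 rows total (5 × 4). Row 6: index ⌊(6-1)/4⌋ = 1 into student → stu38; (6-1) mod 4 = 1 into the melted columns → bio.
So row 6 is (stu38, bio, 479); score = 479.

479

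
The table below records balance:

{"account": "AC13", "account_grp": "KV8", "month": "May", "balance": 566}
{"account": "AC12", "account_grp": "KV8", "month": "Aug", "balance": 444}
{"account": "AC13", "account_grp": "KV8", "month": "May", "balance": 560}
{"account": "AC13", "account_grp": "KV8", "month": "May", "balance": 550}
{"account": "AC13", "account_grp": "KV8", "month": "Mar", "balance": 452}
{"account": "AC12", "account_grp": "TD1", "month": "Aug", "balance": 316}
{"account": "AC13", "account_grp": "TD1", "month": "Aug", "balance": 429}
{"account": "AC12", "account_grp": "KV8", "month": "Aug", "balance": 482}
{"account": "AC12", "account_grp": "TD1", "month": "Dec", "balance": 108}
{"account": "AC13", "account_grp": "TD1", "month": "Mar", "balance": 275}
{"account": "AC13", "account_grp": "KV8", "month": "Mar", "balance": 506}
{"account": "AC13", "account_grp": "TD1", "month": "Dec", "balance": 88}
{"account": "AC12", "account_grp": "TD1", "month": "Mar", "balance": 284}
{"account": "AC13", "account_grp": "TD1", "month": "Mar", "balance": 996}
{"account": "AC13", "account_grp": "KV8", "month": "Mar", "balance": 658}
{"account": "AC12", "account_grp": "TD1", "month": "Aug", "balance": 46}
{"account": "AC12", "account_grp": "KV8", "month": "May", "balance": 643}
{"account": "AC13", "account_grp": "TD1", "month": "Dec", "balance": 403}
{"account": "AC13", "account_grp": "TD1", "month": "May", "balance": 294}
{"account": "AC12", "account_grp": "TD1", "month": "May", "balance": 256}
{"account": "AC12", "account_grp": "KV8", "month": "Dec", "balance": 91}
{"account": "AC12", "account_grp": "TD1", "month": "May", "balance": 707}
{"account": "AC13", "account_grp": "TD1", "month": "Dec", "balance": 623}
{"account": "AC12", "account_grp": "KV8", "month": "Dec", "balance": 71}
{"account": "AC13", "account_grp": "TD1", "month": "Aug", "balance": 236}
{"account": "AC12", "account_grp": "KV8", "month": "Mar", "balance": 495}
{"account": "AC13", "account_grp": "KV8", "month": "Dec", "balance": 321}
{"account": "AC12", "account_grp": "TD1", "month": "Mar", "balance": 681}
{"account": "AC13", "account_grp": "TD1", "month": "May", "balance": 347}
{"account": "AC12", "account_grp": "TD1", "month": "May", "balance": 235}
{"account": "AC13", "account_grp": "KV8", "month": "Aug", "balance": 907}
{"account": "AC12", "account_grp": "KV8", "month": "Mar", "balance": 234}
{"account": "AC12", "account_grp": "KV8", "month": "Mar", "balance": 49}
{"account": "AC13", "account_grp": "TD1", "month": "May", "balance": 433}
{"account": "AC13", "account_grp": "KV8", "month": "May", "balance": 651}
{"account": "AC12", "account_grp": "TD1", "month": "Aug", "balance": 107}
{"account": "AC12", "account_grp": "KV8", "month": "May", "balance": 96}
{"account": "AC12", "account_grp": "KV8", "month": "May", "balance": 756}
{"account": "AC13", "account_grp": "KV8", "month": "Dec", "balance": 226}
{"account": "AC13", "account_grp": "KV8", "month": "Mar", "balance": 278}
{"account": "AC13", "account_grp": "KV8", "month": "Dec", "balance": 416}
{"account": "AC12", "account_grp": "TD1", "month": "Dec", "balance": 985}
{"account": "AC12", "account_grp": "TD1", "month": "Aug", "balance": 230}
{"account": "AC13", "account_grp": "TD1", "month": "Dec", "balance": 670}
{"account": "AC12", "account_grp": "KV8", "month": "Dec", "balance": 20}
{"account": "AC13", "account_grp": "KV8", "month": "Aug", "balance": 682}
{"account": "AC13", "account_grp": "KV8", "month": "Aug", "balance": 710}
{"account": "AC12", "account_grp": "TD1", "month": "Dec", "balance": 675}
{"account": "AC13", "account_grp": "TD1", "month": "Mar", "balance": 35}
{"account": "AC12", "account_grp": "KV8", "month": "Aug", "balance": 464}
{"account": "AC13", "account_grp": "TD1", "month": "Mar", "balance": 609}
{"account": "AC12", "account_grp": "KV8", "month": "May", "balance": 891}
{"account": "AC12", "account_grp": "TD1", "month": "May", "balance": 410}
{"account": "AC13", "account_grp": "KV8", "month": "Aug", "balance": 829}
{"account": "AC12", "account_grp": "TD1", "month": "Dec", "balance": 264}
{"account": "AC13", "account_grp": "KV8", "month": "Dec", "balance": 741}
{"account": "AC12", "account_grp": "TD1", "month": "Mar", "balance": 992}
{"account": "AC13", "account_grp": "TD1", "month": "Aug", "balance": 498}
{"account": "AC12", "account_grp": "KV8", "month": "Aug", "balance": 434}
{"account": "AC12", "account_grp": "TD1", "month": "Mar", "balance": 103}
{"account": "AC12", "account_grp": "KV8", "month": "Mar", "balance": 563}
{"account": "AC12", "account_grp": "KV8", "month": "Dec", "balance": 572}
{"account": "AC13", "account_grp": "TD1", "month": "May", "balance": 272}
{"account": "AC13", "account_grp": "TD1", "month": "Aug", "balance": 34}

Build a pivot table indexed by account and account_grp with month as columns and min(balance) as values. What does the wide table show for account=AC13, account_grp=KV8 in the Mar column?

278

Rows with account=AC13, account_grp=KV8 and month=Mar: balance values are 452, 506, 658, 278.
min(452, 506, 658, 278) = 278.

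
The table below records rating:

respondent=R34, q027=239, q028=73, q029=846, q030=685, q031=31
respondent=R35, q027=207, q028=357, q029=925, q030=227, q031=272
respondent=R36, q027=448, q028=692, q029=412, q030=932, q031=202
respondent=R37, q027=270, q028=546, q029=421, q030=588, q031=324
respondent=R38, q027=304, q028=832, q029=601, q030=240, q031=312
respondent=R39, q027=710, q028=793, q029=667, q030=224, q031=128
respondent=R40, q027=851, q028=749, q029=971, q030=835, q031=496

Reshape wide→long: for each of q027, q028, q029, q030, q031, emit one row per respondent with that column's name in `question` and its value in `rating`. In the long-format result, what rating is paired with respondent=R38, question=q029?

Unpivoting turns each (respondent, wide-column) pair into one long row.
The wide cell at row R38, column q029 holds 601, so the long row (R38, q029) has rating=601.

601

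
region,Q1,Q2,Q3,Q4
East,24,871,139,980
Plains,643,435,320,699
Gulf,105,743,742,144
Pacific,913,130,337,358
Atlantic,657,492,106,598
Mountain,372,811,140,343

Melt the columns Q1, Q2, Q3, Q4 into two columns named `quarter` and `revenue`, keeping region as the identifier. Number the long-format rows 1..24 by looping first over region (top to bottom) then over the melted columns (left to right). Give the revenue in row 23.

24 rows total (6 × 4). Row 23: index ⌊(23-1)/4⌋ = 5 into region → Mountain; (23-1) mod 4 = 2 into the melted columns → Q3.
So row 23 is (Mountain, Q3, 140); revenue = 140.

140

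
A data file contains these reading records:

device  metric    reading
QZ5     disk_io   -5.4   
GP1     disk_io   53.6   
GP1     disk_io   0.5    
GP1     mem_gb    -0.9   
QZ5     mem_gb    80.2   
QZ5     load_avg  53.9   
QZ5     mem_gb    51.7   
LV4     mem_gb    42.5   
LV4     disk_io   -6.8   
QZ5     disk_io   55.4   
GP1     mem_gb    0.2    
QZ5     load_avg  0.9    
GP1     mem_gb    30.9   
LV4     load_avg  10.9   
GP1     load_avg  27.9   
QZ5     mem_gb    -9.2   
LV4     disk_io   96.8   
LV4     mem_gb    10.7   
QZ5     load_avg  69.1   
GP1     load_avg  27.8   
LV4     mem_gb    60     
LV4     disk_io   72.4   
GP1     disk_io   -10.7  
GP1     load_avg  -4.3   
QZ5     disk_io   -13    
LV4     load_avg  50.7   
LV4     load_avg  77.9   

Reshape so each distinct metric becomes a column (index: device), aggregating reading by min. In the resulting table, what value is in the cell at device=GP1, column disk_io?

Rows with device=GP1 and metric=disk_io: reading values are 53.6, 0.5, -10.7.
min(53.6, 0.5, -10.7) = -10.7.

-10.7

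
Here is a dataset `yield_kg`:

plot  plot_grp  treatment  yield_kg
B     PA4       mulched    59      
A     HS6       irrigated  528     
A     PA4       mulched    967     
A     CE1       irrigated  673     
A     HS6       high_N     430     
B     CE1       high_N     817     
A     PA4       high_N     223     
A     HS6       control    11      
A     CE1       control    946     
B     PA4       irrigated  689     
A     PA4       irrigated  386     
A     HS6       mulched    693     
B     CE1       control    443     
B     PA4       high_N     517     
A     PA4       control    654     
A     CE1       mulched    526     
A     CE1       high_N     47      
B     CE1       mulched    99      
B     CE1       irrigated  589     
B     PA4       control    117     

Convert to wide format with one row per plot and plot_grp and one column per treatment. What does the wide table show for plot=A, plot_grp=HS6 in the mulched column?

693

Wide layout: rows indexed by plot and plot_grp, columns are the 4 distinct treatment values (mulched, irrigated, high_N, control).
Cell (plot=A, plot_grp=HS6, treatment=mulched) draws from the long row where plot=A, plot_grp=HS6 and treatment=mulched, which has yield_kg=693.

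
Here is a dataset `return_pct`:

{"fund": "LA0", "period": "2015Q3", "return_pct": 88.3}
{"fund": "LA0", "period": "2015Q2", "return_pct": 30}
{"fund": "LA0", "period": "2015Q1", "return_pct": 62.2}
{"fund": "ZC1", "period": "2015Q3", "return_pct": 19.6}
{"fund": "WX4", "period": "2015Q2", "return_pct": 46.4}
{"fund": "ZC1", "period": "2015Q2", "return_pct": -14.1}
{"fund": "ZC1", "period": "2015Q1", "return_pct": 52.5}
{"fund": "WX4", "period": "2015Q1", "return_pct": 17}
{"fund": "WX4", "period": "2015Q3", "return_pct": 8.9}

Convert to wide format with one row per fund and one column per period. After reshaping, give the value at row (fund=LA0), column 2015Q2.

30

Wide layout: rows indexed by fund, columns are the 3 distinct period values (2015Q3, 2015Q2, 2015Q1).
Cell (fund=LA0, period=2015Q2) draws from the long row where fund=LA0 and period=2015Q2, which has return_pct=30.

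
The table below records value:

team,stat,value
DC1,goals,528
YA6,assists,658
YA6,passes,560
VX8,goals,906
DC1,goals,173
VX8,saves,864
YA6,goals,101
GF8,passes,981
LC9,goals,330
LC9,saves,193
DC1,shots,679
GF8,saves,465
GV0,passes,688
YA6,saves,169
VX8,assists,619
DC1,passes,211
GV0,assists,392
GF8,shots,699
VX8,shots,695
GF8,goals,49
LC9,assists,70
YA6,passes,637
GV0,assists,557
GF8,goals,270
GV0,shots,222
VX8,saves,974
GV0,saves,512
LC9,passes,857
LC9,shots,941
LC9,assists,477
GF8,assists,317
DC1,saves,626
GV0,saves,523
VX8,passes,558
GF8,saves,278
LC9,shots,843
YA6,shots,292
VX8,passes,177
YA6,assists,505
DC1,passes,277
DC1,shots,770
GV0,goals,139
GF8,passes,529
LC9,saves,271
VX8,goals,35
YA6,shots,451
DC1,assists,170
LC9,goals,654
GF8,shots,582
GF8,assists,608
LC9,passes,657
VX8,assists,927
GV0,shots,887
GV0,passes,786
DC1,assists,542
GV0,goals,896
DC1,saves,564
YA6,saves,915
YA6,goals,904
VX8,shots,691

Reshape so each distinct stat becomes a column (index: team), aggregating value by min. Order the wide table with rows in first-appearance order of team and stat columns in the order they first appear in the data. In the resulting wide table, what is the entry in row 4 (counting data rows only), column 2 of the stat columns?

With rows in first-appearance order of team, row 4 is team=GF8. stat columns in first-appearance order: goals, assists, passes, saves, shots; column 2 is assists.
Long rows with team=GF8, stat=assists: min(317, 608) = 317.

317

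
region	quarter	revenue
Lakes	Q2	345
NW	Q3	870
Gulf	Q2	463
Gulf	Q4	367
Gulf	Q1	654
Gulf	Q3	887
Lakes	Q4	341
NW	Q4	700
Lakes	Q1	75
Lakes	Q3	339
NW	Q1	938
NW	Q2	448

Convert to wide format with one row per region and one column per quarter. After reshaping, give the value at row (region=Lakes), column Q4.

341

Wide layout: rows indexed by region, columns are the 4 distinct quarter values (Q2, Q3, Q4, Q1).
Cell (region=Lakes, quarter=Q4) draws from the long row where region=Lakes and quarter=Q4, which has revenue=341.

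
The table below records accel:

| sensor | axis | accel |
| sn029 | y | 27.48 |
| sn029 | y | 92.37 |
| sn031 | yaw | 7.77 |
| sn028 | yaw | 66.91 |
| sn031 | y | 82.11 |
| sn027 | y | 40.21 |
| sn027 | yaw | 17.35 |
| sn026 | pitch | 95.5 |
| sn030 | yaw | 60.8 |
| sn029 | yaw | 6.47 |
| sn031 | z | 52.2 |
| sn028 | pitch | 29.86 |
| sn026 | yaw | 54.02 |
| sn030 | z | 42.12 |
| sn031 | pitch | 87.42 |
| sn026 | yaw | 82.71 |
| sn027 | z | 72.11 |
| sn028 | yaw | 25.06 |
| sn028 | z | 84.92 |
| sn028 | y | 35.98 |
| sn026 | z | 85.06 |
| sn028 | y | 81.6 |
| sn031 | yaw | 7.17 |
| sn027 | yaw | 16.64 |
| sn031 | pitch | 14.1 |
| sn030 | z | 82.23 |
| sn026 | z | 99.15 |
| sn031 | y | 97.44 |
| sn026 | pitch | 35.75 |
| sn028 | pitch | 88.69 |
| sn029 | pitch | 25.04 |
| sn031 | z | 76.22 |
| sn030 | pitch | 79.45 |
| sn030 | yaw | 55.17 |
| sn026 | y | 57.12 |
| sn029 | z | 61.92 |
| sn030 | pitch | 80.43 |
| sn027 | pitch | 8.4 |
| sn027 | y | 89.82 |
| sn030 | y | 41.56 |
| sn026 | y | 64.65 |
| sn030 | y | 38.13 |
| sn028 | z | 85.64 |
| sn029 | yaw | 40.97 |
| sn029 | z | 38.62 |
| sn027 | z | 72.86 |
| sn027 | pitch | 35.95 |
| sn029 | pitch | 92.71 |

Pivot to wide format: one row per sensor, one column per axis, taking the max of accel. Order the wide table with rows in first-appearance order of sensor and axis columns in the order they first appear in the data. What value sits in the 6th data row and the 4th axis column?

82.23

With rows in first-appearance order of sensor, row 6 is sensor=sn030. axis columns in first-appearance order: y, yaw, pitch, z; column 4 is z.
Long rows with sensor=sn030, axis=z: max(42.12, 82.23) = 82.23.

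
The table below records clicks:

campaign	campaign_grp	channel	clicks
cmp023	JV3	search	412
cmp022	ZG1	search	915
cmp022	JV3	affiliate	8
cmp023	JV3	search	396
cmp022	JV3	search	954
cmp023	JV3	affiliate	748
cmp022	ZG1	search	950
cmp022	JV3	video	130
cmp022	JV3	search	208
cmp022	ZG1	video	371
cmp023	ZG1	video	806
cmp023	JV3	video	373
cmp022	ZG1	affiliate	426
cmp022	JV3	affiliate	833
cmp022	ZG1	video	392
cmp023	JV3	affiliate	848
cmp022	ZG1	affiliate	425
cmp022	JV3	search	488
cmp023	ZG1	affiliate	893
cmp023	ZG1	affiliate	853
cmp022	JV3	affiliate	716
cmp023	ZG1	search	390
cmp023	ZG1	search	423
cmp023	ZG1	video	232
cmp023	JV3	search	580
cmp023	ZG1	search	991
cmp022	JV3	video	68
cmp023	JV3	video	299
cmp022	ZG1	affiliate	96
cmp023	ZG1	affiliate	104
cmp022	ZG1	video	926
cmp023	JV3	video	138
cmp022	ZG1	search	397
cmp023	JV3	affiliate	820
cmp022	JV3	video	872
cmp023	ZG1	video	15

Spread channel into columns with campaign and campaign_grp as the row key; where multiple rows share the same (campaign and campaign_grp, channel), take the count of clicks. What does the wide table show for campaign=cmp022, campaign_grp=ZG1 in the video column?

Rows with campaign=cmp022, campaign_grp=ZG1 and channel=video: clicks values are 371, 392, 926.
3 rows match — count = 3.

3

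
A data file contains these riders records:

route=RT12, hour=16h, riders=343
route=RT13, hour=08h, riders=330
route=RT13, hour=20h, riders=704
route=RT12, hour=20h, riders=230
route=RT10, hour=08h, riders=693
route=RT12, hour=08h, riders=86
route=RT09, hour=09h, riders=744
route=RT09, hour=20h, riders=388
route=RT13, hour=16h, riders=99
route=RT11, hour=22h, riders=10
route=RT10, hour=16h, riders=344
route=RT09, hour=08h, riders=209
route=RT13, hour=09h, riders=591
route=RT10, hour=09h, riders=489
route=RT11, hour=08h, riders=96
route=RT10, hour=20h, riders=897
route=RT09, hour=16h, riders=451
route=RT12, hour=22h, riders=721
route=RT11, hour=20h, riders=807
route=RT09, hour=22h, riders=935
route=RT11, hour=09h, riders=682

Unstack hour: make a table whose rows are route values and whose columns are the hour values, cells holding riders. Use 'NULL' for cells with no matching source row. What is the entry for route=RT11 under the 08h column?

The long row with route=RT11, hour=08h has riders=96.

96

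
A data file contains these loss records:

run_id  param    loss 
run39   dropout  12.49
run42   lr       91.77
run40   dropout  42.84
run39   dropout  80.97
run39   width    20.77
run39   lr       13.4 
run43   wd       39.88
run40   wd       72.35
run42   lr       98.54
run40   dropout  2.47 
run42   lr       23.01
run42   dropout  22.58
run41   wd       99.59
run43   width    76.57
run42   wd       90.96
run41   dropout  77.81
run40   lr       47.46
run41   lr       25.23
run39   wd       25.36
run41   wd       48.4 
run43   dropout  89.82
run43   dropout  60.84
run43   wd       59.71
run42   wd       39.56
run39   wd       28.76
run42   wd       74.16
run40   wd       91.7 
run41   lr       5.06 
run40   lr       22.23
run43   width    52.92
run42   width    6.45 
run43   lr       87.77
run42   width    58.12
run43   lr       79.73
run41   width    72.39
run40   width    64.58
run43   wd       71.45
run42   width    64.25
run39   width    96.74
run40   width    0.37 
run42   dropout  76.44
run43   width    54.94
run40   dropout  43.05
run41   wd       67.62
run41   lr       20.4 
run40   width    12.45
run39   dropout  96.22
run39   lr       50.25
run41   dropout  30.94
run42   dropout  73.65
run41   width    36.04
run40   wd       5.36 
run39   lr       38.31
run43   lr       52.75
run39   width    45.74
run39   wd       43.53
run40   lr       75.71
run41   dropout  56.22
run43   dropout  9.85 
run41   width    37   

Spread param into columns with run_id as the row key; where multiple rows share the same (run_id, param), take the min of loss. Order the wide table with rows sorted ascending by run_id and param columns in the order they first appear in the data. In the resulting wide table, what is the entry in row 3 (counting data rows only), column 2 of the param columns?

5.06

With rows sorted ascending by run_id, row 3 is run_id=run41. param columns in first-appearance order: dropout, lr, width, wd; column 2 is lr.
Long rows with run_id=run41, param=lr: min(25.23, 5.06, 20.4) = 5.06.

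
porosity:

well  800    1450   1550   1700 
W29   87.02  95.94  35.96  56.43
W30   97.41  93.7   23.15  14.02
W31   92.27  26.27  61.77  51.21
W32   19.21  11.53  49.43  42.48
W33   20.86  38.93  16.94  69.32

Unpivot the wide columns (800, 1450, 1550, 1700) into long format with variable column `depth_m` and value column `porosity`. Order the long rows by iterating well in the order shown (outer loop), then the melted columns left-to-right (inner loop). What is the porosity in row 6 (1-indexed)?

20 rows total (5 × 4). Row 6: index ⌊(6-1)/4⌋ = 1 into well → W30; (6-1) mod 4 = 1 into the melted columns → 1450.
So row 6 is (W30, 1450, 93.7); porosity = 93.7.

93.7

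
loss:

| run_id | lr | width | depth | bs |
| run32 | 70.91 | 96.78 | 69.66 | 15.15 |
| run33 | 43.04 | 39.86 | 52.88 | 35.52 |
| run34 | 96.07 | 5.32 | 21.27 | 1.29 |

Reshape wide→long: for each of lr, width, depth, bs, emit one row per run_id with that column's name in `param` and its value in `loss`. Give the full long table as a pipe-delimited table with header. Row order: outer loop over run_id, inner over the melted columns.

| run_id | param | loss |
| run32 | lr | 70.91 |
| run32 | width | 96.78 |
| run32 | depth | 69.66 |
| run32 | bs | 15.15 |
| run33 | lr | 43.04 |
| run33 | width | 39.86 |
| run33 | depth | 52.88 |
| run33 | bs | 35.52 |
| run34 | lr | 96.07 |
| run34 | width | 5.32 |
| run34 | depth | 21.27 |
| run34 | bs | 1.29 |

Each (run_id, column) pair becomes one row: 3 × 4 = 12 rows.
For example, (run32, lr) → loss=70.91.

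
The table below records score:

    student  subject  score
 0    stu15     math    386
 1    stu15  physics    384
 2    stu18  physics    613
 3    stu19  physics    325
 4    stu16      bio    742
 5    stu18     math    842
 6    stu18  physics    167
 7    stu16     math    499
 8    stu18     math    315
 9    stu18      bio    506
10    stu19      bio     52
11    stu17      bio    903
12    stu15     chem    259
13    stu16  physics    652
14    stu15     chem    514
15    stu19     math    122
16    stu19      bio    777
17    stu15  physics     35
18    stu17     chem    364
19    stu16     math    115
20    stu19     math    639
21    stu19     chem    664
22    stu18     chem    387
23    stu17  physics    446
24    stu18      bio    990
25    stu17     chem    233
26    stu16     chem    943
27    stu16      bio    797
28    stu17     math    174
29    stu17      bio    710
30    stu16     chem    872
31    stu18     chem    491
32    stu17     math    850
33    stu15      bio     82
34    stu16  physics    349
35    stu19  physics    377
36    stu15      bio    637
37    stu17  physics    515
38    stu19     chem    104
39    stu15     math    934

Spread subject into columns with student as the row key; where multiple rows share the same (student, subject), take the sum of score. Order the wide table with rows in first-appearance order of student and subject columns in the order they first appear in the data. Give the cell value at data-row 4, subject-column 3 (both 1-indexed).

With rows in first-appearance order of student, row 4 is student=stu16. subject columns in first-appearance order: math, physics, bio, chem; column 3 is bio.
Long rows with student=stu16, subject=bio: 742 + 797 = 1539.

1539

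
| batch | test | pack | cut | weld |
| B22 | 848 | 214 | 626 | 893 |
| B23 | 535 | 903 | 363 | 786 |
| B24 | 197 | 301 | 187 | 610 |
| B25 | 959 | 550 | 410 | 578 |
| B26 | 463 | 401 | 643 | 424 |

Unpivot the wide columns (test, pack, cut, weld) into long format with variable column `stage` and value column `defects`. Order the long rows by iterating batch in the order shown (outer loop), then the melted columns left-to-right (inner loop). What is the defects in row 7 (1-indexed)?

363

20 rows total (5 × 4). Row 7: index ⌊(7-1)/4⌋ = 1 into batch → B23; (7-1) mod 4 = 2 into the melted columns → cut.
So row 7 is (B23, cut, 363); defects = 363.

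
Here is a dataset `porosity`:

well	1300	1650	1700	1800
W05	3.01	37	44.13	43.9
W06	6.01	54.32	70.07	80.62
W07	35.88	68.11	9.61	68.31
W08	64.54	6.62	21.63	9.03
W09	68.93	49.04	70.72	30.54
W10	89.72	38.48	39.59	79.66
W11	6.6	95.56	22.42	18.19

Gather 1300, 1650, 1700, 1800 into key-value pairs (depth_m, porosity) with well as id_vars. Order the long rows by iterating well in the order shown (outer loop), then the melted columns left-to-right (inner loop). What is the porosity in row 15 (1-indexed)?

28 rows total (7 × 4). Row 15: index ⌊(15-1)/4⌋ = 3 into well → W08; (15-1) mod 4 = 2 into the melted columns → 1700.
So row 15 is (W08, 1700, 21.63); porosity = 21.63.

21.63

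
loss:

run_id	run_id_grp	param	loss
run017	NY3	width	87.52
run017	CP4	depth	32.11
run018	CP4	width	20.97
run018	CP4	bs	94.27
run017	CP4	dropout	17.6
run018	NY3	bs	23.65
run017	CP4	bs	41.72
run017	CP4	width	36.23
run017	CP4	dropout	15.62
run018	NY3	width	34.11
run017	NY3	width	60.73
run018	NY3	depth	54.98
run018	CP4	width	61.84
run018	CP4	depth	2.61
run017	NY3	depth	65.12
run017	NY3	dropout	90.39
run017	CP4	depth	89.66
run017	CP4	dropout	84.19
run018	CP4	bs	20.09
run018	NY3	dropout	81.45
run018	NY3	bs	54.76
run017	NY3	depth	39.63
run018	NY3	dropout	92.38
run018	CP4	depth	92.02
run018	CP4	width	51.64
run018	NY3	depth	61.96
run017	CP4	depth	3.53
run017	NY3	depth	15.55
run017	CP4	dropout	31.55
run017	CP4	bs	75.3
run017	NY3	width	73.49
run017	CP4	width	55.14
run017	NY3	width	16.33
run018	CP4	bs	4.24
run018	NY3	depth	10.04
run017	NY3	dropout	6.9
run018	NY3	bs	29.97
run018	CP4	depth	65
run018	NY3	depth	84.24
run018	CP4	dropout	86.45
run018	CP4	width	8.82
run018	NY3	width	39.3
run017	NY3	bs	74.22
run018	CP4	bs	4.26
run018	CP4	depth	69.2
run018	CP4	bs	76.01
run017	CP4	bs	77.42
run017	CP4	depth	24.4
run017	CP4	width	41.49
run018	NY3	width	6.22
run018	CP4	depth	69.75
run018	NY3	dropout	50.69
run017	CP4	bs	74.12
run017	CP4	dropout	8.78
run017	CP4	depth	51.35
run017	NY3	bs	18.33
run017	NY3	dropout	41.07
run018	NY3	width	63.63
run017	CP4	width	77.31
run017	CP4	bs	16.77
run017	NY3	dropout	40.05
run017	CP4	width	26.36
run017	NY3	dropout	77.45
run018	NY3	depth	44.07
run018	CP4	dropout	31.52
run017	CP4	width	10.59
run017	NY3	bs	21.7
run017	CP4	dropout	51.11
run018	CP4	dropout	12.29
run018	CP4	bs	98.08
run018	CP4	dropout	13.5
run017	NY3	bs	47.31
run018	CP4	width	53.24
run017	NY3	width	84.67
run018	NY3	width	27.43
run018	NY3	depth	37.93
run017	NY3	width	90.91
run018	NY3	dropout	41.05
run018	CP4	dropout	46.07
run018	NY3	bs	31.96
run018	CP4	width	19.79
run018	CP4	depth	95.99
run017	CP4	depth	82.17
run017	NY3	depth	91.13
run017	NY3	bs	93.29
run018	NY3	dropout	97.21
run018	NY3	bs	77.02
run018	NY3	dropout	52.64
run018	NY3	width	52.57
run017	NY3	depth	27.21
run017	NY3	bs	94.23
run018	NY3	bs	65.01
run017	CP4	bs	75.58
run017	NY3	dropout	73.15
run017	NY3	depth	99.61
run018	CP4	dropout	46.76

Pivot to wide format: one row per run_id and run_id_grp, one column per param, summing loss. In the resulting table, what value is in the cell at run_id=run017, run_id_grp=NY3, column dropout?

Rows with run_id=run017, run_id_grp=NY3 and param=dropout: loss values are 90.39, 6.9, 41.07, 40.05, 77.45, 73.15.
90.39 + 6.9 + 41.07 + 40.05 + 77.45 + 73.15 = 329.01.

329.01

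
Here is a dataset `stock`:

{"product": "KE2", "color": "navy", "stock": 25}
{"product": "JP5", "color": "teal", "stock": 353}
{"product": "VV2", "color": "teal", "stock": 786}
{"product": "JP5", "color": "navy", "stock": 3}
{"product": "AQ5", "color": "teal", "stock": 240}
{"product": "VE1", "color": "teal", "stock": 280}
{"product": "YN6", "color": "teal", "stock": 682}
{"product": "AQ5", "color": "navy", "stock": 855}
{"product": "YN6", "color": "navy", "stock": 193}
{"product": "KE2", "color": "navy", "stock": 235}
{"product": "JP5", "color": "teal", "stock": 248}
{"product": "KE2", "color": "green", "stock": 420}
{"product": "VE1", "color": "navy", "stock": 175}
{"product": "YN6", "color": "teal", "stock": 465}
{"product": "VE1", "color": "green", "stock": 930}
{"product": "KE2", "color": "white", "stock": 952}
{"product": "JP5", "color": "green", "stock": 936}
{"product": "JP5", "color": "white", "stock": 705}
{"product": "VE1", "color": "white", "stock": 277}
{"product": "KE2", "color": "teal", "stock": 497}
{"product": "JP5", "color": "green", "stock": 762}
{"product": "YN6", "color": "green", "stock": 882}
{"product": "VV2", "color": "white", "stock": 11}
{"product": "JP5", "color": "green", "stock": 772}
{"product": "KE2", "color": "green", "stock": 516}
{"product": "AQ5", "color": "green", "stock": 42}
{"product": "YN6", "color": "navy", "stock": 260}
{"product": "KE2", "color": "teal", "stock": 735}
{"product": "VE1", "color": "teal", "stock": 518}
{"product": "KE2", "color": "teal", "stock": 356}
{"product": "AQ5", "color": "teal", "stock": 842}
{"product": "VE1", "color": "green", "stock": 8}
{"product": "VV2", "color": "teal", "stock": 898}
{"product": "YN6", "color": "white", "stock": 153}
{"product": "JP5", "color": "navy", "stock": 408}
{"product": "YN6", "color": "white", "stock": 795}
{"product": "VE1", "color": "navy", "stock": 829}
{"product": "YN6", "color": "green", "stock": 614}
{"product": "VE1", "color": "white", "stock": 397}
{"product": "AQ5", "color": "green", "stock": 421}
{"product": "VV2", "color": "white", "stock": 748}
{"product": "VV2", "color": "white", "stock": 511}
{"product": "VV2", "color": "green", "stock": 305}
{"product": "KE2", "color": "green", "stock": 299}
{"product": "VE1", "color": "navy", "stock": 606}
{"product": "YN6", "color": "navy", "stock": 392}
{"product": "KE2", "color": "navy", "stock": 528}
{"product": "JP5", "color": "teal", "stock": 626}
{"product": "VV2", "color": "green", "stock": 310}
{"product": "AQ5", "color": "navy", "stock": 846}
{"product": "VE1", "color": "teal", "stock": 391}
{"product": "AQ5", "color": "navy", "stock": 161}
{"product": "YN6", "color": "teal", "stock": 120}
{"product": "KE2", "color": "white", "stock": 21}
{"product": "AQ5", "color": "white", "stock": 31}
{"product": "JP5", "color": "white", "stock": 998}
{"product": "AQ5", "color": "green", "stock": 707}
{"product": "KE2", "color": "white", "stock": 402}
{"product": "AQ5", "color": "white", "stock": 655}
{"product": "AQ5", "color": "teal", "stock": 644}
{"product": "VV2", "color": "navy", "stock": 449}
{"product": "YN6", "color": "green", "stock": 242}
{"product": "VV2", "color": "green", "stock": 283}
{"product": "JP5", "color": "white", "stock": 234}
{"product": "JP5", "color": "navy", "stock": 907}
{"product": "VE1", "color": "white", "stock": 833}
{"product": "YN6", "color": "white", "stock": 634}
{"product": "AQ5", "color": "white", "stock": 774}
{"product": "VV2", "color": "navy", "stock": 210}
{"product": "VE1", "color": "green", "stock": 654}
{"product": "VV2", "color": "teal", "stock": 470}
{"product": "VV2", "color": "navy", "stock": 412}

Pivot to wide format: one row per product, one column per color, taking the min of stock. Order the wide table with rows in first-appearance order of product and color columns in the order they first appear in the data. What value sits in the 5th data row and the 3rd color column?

8

With rows in first-appearance order of product, row 5 is product=VE1. color columns in first-appearance order: navy, teal, green, white; column 3 is green.
Long rows with product=VE1, color=green: min(930, 8, 654) = 8.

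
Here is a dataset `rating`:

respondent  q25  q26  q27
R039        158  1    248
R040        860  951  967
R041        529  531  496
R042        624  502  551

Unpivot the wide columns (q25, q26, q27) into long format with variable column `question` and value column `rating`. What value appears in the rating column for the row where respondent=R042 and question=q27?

Unpivoting turns each (respondent, wide-column) pair into one long row.
The wide cell at row R042, column q27 holds 551, so the long row (R042, q27) has rating=551.

551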